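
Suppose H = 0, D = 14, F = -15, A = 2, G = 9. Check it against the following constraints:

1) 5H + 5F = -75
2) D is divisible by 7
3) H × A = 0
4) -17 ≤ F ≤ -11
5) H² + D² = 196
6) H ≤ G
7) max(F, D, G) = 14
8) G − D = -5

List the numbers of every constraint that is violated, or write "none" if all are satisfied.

1) 5H + 5F = 5(0) + 5(-15) = -75 — holds.
2) 14 / 7 = 2, so 7 divides 14 — holds.
3) H × A = 0 × 2 = 0 — holds.
4) F = -15 lies in [-17, -11] — holds.
5) H² + D² = 0² + 14² = 0 + 196 = 196 — holds.
6) H = 0, G = 9; 0 ≤ 9 — holds.
7) max(-15, 14, 9) = 14 — holds.
8) G − D = 9 − 14 = -5 — holds.

None — every constraint holds.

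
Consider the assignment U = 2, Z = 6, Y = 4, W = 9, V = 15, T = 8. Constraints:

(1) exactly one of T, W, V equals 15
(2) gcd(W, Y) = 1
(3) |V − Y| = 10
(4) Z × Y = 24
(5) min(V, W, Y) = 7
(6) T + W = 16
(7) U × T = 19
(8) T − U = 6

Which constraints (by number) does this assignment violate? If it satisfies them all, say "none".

(1) T=8, W=9, V=15; 1 of them equals 15  OK
(2) gcd(9, 4) = 1  OK
(3) |15 − 4| = 11, not 10  FAIL
(4) Z × Y = 6 × 4 = 24  OK
(5) min(15, 9, 4) = 4, not 7  FAIL
(6) T + W = 8 + 9 = 17, not 16  FAIL
(7) U × T = 2 × 8 = 16, not 19  FAIL
(8) T − U = 8 − 2 = 6  OK

Constraints 3, 5, 6, and 7 do not hold.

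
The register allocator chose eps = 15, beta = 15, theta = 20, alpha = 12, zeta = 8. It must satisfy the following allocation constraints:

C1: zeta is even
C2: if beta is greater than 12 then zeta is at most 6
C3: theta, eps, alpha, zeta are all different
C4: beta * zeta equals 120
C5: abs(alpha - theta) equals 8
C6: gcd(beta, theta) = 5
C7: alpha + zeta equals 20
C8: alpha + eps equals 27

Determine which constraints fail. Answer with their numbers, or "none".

C1: zeta = 8 is even  ✔
C2: beta = 15 > 12, so we need zeta ≤ 6; but zeta = 8 > 6  ✘
C3: values 20, 15, 12, 8 are pairwise distinct  ✔
C4: beta * zeta = 15 * 8 = 120  ✔
C5: abs(12 - 20) = 8  ✔
C6: gcd(15, 20) = 5  ✔
C7: alpha + zeta = 12 + 8 = 20  ✔
C8: alpha + eps = 12 + 15 = 27  ✔

Constraint 2 is violated.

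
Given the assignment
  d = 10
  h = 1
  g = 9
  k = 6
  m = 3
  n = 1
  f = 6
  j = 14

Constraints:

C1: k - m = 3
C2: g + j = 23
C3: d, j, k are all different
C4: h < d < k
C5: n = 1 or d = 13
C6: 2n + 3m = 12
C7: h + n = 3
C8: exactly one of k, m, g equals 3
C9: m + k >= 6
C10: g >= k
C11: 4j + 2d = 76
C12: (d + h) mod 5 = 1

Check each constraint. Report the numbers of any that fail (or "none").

No — constraints 4, 6, and 7 are not satisfied.

C1: k - m = 6 - 3 = 3 — holds.
C2: g + j = 9 + 14 = 23 — holds.
C3: values 10, 14, 6 are pairwise distinct — holds.
C4: values 1, 10, 6; d = 10 is not < k = 6 — fails.
C5: n = 1 = 1 (first disjunct) — holds.
C6: 2n + 3m = 2(1) + 3(3) = 11, not 12 — fails.
C7: h + n = 1 + 1 = 2, not 3 — fails.
C8: k=6, m=3, g=9; 1 of them equals 3 — holds.
C9: m + k = 3 + 6 = 9; 9 ≥ 6 — holds.
C10: g = 9, k = 6; 9 ≥ 6 — holds.
C11: 4j + 2d = 4(14) + 2(10) = 76 — holds.
C12: d + h = 11; 11 mod 5 = 1 — holds.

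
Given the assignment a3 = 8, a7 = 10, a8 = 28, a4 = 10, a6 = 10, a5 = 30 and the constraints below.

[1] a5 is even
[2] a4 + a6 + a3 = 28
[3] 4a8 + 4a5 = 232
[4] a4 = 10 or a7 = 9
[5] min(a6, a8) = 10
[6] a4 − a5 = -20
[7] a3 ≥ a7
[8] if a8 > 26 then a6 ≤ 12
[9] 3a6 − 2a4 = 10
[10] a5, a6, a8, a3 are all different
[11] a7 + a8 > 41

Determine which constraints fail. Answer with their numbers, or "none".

Constraints 7 and 11 do not hold.

[1] a5 = 30 is even  ✔
[2] a4 + a6 + a3 = 10 + 10 + 8 = 28  ✔
[3] 4a8 + 4a5 = 4(28) + 4(30) = 232  ✔
[4] a4 = 10 = 10 (first disjunct)  ✔
[5] min(10, 28) = 10  ✔
[6] a4 − a5 = 10 − 30 = -20  ✔
[7] a3 = 8, a7 = 10; 8 < 10 (want ≥)  ✘
[8] a8 = 28 > 26, so we need a6 ≤ 12; a6 = 10 ≤ 12  ✔
[9] 3a6 − 2a4 = 3(10) − 2(10) = 10  ✔
[10] values 30, 10, 28, 8 are pairwise distinct  ✔
[11] a7 + a8 = 10 + 28 = 38; 38 ≤ 41, bound 41 not met  ✘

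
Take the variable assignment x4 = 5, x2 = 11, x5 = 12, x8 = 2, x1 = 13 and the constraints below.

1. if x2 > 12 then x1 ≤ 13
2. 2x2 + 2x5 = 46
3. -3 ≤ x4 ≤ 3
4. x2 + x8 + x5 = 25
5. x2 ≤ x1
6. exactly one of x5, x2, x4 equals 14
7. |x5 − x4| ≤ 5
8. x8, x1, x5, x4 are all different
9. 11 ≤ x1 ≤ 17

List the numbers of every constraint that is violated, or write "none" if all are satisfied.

1. x2 = 11, not > 12; antecedent false, conditional vacuously true — holds.
2. 2x2 + 2x5 = 2(11) + 2(12) = 46 — holds.
3. x4 = 5 is outside [-3, 3] — does not hold.
4. x2 + x8 + x5 = 11 + 2 + 12 = 25 — holds.
5. x2 = 11, x1 = 13; 11 ≤ 13 — holds.
6. x5=12, x2=11, x4=5; 0 of them equal 14, not exactly one — does not hold.
7. |12 − 5| = 7; 7 > 5, exceeds bound 5 — does not hold.
8. values 2, 13, 12, 5 are pairwise distinct — holds.
9. x1 = 13 lies in [11, 17] — holds.

Constraints 3, 6, 7 do not hold.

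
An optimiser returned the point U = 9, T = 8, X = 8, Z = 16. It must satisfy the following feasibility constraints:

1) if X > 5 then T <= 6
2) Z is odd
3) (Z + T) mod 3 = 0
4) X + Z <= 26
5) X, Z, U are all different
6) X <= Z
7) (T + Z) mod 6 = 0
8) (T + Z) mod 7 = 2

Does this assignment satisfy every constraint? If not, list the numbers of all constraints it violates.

1) X = 8 > 5, so we need T ≤ 6; but T = 8 > 6  FAIL
2) Z = 16 is even  FAIL
3) Z + T = 24; 24 mod 3 = 0  OK
4) X + Z = 8 + 16 = 24; 24 ≤ 26  OK
5) values 8, 16, 9 are pairwise distinct  OK
6) X = 8, Z = 16; 8 ≤ 16  OK
7) T + Z = 24; 24 mod 6 = 0  OK
8) T + Z = 24; 24 mod 7 = 3, not 2  FAIL

Constraints 1, 2, and 8 do not hold.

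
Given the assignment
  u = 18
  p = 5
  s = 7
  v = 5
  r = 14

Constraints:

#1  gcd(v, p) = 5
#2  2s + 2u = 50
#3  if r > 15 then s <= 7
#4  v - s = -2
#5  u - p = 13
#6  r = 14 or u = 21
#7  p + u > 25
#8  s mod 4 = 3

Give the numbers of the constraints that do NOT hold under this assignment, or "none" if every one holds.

#1 gcd(5, 5) = 5 — satisfied.
#2 2s + 2u = 2(7) + 2(18) = 50 — satisfied.
#3 r = 14, not > 15; antecedent false, conditional vacuously true — satisfied.
#4 v - s = 5 - 7 = -2 — satisfied.
#5 u - p = 18 - 5 = 13 — satisfied.
#6 r = 14 = 14 (first disjunct) — satisfied.
#7 p + u = 5 + 18 = 23; 23 ≤ 25, bound 25 not met — violated.
#8 7 mod 4 = 3 — satisfied.

Violated: 7.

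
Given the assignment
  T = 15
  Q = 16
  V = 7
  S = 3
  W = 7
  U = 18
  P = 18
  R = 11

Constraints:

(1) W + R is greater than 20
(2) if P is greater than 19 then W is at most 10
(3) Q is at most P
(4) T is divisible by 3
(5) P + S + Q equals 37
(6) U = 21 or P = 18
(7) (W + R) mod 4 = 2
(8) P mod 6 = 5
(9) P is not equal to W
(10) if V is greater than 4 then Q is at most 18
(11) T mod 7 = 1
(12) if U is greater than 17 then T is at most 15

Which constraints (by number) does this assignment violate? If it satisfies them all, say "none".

(1) W + R = 7 + 11 = 18; 18 ≤ 20, bound 20 not met — violated.
(2) P = 18, not > 19; antecedent false, conditional vacuously true — satisfied.
(3) Q = 16, P = 18; 16 ≤ 18 — satisfied.
(4) 15 / 3 = 5, so 3 divides 15 — satisfied.
(5) P + S + Q = 18 + 3 + 16 = 37 — satisfied.
(6) U = 18 ≠ 21, but P = 18 = 18 (second disjunct) — satisfied.
(7) W + R = 18; 18 mod 4 = 2 — satisfied.
(8) 18 mod 6 = 0, not 5 — violated.
(9) P = 18, W = 7; distinct — satisfied.
(10) V = 7 > 4, so we need Q ≤ 18; Q = 16 ≤ 18 — satisfied.
(11) 15 mod 7 = 1 — satisfied.
(12) U = 18 > 17, so we need T ≤ 15; T = 15 ≤ 15 — satisfied.

Constraints 1, 8 are violated.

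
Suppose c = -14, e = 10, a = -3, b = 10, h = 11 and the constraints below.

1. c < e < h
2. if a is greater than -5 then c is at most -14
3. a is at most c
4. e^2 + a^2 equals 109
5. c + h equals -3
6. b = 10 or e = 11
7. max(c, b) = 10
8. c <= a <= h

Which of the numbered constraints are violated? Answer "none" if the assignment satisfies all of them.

1. values -14 < 10 < 11 — holds.
2. a = -3 > -5, so we need c ≤ -14; c = -14 ≤ -14 — holds.
3. a = -3, c = -14; -3 > -14 (want ≤) — fails.
4. e^2 + a^2 = 10^2 + (-3)^2 = 100 + 9 = 109 — holds.
5. c + h = -14 + 11 = -3 — holds.
6. b = 10 = 10 (first disjunct) — holds.
7. max(-14, 10) = 10 — holds.
8. values -14 <= -3 <= 11 — holds.

No — constraint 3 is not satisfied.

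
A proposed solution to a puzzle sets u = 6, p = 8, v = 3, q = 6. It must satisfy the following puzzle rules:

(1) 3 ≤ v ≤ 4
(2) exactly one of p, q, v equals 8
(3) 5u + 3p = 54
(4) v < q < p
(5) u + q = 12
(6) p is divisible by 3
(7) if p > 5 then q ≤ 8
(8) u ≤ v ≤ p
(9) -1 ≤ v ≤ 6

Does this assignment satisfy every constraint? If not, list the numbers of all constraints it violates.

Constraints 6, 8 do not hold.

(1) v = 3 lies in [3, 4]  ✓
(2) p=8, q=6, v=3; 1 of them equals 8  ✓
(3) 5u + 3p = 5(6) + 3(8) = 54  ✓
(4) values 3 < 6 < 8  ✓
(5) u + q = 6 + 6 = 12  ✓
(6) 8 = 3×2 + 2, so 3 does not divide 8  ✗
(7) p = 8 > 5, so we need q ≤ 8; q = 6 ≤ 8  ✓
(8) values 6, 3, 8; u = 6 is not ≤ v = 3  ✗
(9) v = 3 lies in [-1, 6]  ✓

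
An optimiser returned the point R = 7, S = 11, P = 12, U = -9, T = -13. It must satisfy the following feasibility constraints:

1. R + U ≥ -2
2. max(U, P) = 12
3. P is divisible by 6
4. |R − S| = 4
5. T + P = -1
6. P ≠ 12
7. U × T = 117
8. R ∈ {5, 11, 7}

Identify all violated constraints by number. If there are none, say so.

1. R + U = 7 + (-9) = -2; -2 ≥ -2 — OK.
2. max(-9, 12) = 12 — OK.
3. 12 / 6 = 2, so 6 divides 12 — OK.
4. |7 − 11| = 4 — OK.
5. T + P = -13 + 12 = -1 — OK.
6. P = 12, but 12 is required to differ — violated.
7. U × T = -9 × (-13) = 117 — OK.
8. R = 7 is in {5, 11, 7} — OK.

Constraint 6 is violated.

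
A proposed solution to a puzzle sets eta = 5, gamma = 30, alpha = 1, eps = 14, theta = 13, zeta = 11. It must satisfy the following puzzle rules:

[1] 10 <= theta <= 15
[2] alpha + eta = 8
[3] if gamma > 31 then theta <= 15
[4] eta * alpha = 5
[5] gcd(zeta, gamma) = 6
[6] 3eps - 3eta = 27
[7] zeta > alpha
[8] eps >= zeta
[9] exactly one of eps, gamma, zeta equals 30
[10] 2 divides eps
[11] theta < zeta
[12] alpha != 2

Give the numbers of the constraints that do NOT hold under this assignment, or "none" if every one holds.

[1] theta = 13 lies in [10, 15]  ✓
[2] alpha + eta = 1 + 5 = 6, not 8  ✗
[3] gamma = 30, not > 31; antecedent false, conditional vacuously true  ✓
[4] eta * alpha = 5 * 1 = 5  ✓
[5] gcd(11, 30) = 1, not 6  ✗
[6] 3eps - 3eta = 3(14) - 3(5) = 27  ✓
[7] zeta = 11, alpha = 1; 11 > 1  ✓
[8] eps = 14, zeta = 11; 14 ≥ 11  ✓
[9] eps=14, gamma=30, zeta=11; 1 of them equals 30  ✓
[10] 14 / 2 = 7, so 2 divides 14  ✓
[11] theta = 13, zeta = 11; 13 ≥ 11 (want <)  ✗
[12] alpha = 1, and 1 ≠ 2  ✓

No — constraints 2, 5, 11 are not satisfied.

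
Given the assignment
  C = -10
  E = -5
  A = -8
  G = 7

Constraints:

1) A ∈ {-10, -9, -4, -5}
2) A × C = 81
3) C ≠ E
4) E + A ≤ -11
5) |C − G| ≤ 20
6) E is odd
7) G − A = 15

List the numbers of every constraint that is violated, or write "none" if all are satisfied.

1) A = -8 is not in {-10, -9, -4, -5} — violated.
2) A × C = -8 × (-10) = 80, not 81 — violated.
3) C = -10, E = -5; distinct — satisfied.
4) E + A = -5 + (-8) = -13; -13 ≤ -11 — satisfied.
5) |-10 − 7| = 17; 17 ≤ 20 — satisfied.
6) E = -5 is odd — satisfied.
7) G − A = 7 − (-8) = 15 — satisfied.

Violated: 1, 2.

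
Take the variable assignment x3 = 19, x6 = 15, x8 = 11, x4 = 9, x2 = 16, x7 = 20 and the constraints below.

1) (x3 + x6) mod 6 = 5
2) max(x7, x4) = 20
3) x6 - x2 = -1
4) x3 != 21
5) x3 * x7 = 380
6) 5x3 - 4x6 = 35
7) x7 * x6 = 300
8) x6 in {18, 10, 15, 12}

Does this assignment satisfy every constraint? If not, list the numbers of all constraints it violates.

Constraint 1 does not hold.

1) x3 + x6 = 34; 34 mod 6 = 4, not 5  no
2) max(20, 9) = 20  yes
3) x6 - x2 = 15 - 16 = -1  yes
4) x3 = 19, and 19 ≠ 21  yes
5) x3 * x7 = 19 * 20 = 380  yes
6) 5x3 - 4x6 = 5(19) - 4(15) = 35  yes
7) x7 * x6 = 20 * 15 = 300  yes
8) x6 = 15 is in {18, 10, 15, 12}  yes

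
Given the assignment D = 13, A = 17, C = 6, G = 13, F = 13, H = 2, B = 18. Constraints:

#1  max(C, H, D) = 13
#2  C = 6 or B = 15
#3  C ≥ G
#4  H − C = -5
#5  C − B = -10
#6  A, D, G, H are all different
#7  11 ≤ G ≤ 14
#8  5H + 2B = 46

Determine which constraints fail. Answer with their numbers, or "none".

The assignment fails constraints 3, 4, 5, and 6.

#1 max(6, 2, 13) = 13 — holds.
#2 C = 6 = 6 (first disjunct) — holds.
#3 C = 6, G = 13; 6 < 13 (want ≥) — fails.
#4 H − C = 2 − 6 = -4, not -5 — fails.
#5 C − B = 6 − 18 = -12, not -10 — fails.
#6 D = G = 13, not all different — fails.
#7 G = 13 lies in [11, 14] — holds.
#8 5H + 2B = 5(2) + 2(18) = 46 — holds.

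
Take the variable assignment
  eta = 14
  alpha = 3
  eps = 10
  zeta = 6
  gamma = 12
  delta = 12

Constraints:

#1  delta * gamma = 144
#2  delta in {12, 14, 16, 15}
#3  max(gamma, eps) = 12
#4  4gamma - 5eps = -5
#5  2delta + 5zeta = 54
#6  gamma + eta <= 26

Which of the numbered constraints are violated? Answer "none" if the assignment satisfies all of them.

#1 delta * gamma = 12 * 12 = 144 — holds.
#2 delta = 12 is in {12, 14, 16, 15} — holds.
#3 max(12, 10) = 12 — holds.
#4 4gamma - 5eps = 4(12) - 5(10) = -2, not -5 — fails.
#5 2delta + 5zeta = 2(12) + 5(6) = 54 — holds.
#6 gamma + eta = 12 + 14 = 26; 26 ≤ 26 — holds.

Constraint 4 does not hold.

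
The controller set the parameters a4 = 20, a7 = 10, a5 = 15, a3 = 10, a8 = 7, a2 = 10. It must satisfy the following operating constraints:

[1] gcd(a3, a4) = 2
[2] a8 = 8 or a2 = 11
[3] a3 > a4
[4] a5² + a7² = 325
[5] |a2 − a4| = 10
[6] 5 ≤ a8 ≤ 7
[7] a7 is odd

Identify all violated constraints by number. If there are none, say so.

[1] gcd(10, 20) = 10, not 2 — fails.
[2] a8 = 7 ≠ 8 and a2 = 10 ≠ 11; both disjuncts false — fails.
[3] a3 = 10, a4 = 20; 10 ≤ 20 (want >) — fails.
[4] a5² + a7² = 15² + 10² = 225 + 100 = 325 — holds.
[5] |10 − 20| = 10 — holds.
[6] a8 = 7 lies in [5, 7] — holds.
[7] a7 = 10 is even — fails.

Constraints 1, 2, 3, and 7 are violated.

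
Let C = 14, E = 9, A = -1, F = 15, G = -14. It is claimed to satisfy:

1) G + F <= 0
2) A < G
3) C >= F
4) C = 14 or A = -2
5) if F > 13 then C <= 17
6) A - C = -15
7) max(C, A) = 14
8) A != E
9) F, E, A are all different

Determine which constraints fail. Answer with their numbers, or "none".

Violated: 1, 2, and 3.

1) G + F = -14 + 15 = 1; 1 > 0, bound 0 not met  ✘
2) A = -1, G = -14; -1 ≥ -14 (want <)  ✘
3) C = 14, F = 15; 14 < 15 (want ≥)  ✘
4) C = 14 = 14 (first disjunct)  ✔
5) F = 15 > 13, so we need C ≤ 17; C = 14 ≤ 17  ✔
6) A - C = -1 - 14 = -15  ✔
7) max(14, -1) = 14  ✔
8) A = -1, E = 9; distinct  ✔
9) values 15, 9, -1 are pairwise distinct  ✔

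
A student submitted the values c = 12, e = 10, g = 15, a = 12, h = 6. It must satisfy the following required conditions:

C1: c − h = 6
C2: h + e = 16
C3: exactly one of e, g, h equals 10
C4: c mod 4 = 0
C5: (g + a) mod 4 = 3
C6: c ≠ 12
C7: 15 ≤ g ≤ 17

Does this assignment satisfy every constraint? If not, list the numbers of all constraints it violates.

C1: c − h = 12 − 6 = 6 — satisfied.
C2: h + e = 6 + 10 = 16 — satisfied.
C3: e=10, g=15, h=6; 1 of them equals 10 — satisfied.
C4: 12 mod 4 = 0 — satisfied.
C5: g + a = 27; 27 mod 4 = 3 — satisfied.
C6: c = 12, but 12 is required to differ — violated.
C7: g = 15 lies in [15, 17] — satisfied.

The assignment fails constraint 6.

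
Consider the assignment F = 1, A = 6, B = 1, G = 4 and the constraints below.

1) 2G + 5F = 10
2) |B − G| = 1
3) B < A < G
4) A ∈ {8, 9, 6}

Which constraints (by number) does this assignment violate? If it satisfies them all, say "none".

Constraints 1, 2, and 3 do not hold.

1) 2G + 5F = 2(4) + 5(1) = 13, not 10 — violated.
2) |1 − 4| = 3, not 1 — violated.
3) values 1, 6, 4; A = 6 is not < G = 4 — violated.
4) A = 6 is in {8, 9, 6} — satisfied.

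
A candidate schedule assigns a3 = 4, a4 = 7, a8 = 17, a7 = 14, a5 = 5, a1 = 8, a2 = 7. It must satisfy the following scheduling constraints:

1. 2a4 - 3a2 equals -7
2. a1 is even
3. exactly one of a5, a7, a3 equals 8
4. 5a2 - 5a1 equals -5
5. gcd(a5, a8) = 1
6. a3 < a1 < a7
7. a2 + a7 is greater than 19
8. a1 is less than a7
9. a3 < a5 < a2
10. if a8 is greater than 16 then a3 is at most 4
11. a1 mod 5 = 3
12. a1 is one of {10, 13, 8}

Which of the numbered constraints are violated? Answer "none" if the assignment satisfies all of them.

Violated: 3.

1. 2a4 - 3a2 = 2(7) - 3(7) = -7 — holds.
2. a1 = 8 is even — holds.
3. a5=5, a7=14, a3=4; 0 of them equal 8, not exactly one — does not hold.
4. 5a2 - 5a1 = 5(7) - 5(8) = -5 — holds.
5. gcd(5, 17) = 1 — holds.
6. values 4 < 8 < 14 — holds.
7. a2 + a7 = 7 + 14 = 21; 21 > 19 — holds.
8. a1 = 8, a7 = 14; 8 < 14 — holds.
9. values 4 < 5 < 7 — holds.
10. a8 = 17 > 16, so we need a3 ≤ 4; a3 = 4 ≤ 4 — holds.
11. 8 mod 5 = 3 — holds.
12. a1 = 8 is in {10, 13, 8} — holds.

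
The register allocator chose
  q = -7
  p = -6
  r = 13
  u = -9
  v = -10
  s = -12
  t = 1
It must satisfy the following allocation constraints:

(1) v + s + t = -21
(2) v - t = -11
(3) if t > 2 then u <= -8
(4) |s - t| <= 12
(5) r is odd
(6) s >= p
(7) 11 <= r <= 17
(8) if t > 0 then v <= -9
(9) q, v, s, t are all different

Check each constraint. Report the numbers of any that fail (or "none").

(1) v + s + t = -10 + (-12) + 1 = -21  OK
(2) v - t = -10 - 1 = -11  OK
(3) t = 1, not > 2; antecedent false, conditional vacuously true  OK
(4) |-12 - 1| = 13; 13 > 12, exceeds bound 12  FAIL
(5) r = 13 is odd  OK
(6) s = -12, p = -6; -12 < -6 (want ≥)  FAIL
(7) r = 13 lies in [11, 17]  OK
(8) t = 1 > 0, so we need v ≤ -9; v = -10 ≤ -9  OK
(9) values -7, -10, -12, 1 are pairwise distinct  OK

No — constraints 4, 6 are not satisfied.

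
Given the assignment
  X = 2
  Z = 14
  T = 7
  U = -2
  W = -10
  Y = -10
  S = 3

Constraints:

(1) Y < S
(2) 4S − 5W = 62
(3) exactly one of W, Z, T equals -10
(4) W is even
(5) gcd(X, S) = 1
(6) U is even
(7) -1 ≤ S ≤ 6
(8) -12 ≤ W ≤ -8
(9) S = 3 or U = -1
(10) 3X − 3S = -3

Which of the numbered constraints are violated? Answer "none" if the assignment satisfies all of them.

Yes — all constraints hold.

(1) Y = -10, S = 3; -10 < 3  holds
(2) 4S − 5W = 4(3) − 5(-10) = 62  holds
(3) W=-10, Z=14, T=7; 1 of them equals -10  holds
(4) W = -10 is even  holds
(5) gcd(2, 3) = 1  holds
(6) U = -2 is even  holds
(7) S = 3 lies in [-1, 6]  holds
(8) W = -10 lies in [-12, -8]  holds
(9) S = 3 = 3 (first disjunct)  holds
(10) 3X − 3S = 3(2) − 3(3) = -3  holds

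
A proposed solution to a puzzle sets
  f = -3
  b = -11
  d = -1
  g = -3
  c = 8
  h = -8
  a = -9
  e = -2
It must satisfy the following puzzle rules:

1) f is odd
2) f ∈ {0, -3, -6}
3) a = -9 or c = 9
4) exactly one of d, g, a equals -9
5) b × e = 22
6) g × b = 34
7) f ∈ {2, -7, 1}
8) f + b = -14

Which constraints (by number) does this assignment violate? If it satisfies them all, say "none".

Violated: 6 and 7.

1) f = -3 is odd — holds.
2) f = -3 is in {0, -3, -6} — holds.
3) a = -9 = -9 (first disjunct) — holds.
4) d=-1, g=-3, a=-9; 1 of them equals -9 — holds.
5) b × e = -11 × (-2) = 22 — holds.
6) g × b = -3 × (-11) = 33, not 34 — does not hold.
7) f = -3 is not in {2, -7, 1} — does not hold.
8) f + b = -3 + (-11) = -14 — holds.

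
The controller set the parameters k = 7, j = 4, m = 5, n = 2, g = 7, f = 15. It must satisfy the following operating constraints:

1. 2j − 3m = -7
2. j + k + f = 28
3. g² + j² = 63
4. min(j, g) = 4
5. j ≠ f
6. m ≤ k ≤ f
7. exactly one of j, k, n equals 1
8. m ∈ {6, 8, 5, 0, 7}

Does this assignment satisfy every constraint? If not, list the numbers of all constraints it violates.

No — constraints 2, 3, and 7 are not satisfied.

1. 2j − 3m = 2(4) − 3(5) = -7  yes
2. j + k + f = 4 + 7 + 15 = 26, not 28  no
3. g² + j² = 7² + 4² = 49 + 16 = 65, not 63  no
4. min(4, 7) = 4  yes
5. j = 4, f = 15; distinct  yes
6. values 5 ≤ 7 ≤ 15  yes
7. j=4, k=7, n=2; 0 of them equal 1, not exactly one  no
8. m = 5 is in {6, 8, 5, 0, 7}  yes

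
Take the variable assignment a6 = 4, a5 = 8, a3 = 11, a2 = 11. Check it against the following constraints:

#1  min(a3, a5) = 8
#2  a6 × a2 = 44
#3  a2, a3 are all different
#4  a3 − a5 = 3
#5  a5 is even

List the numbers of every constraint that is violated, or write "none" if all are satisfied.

Violated: 3.

#1 min(11, 8) = 8  yes
#2 a6 × a2 = 4 × 11 = 44  yes
#3 a2 = a3 = 11, not all different  no
#4 a3 − a5 = 11 − 8 = 3  yes
#5 a5 = 8 is even  yes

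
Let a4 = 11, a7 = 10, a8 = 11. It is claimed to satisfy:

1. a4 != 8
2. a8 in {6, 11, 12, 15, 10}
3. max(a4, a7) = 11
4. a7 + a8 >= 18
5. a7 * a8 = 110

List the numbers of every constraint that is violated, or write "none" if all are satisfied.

Yes — all constraints hold.

1. a4 = 11, and 11 ≠ 8 — OK.
2. a8 = 11 is in {6, 11, 12, 15, 10} — OK.
3. max(11, 10) = 11 — OK.
4. a7 + a8 = 10 + 11 = 21; 21 ≥ 18 — OK.
5. a7 * a8 = 10 * 11 = 110 — OK.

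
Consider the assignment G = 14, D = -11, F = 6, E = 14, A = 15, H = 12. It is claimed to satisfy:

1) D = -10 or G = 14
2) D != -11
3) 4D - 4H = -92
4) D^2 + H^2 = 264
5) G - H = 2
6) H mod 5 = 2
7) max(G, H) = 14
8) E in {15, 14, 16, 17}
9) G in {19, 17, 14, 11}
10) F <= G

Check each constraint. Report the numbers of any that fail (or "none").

Constraints 2, 4 do not hold.

1) D = -11 ≠ -10, but G = 14 = 14 (second disjunct)  yes
2) D = -11, but -11 is required to differ  no
3) 4D - 4H = 4(-11) - 4(12) = -92  yes
4) D^2 + H^2 = (-11)^2 + 12^2 = 121 + 144 = 265, not 264  no
5) G - H = 14 - 12 = 2  yes
6) 12 mod 5 = 2  yes
7) max(14, 12) = 14  yes
8) E = 14 is in {15, 14, 16, 17}  yes
9) G = 14 is in {19, 17, 14, 11}  yes
10) F = 6, G = 14; 6 ≤ 14  yes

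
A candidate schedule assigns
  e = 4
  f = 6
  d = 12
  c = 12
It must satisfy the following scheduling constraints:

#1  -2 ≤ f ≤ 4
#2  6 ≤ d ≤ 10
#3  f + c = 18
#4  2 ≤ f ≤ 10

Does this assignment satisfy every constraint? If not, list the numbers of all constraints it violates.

The assignment fails constraints 1 and 2.

#1 f = 6 is outside [-2, 4] — violated.
#2 d = 12 is outside [6, 10] — violated.
#3 f + c = 6 + 12 = 18 — satisfied.
#4 f = 6 lies in [2, 10] — satisfied.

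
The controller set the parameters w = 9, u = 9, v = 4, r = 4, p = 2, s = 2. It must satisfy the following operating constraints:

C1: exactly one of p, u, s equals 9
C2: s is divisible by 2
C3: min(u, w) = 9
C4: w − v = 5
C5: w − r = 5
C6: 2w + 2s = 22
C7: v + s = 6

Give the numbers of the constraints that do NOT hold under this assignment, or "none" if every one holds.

The assignment satisfies every constraint.

C1: p=2, u=9, s=2; 1 of them equals 9  ✔
C2: 2 / 2 = 1, so 2 divides 2  ✔
C3: min(9, 9) = 9  ✔
C4: w − v = 9 − 4 = 5  ✔
C5: w − r = 9 − 4 = 5  ✔
C6: 2w + 2s = 2(9) + 2(2) = 22  ✔
C7: v + s = 4 + 2 = 6  ✔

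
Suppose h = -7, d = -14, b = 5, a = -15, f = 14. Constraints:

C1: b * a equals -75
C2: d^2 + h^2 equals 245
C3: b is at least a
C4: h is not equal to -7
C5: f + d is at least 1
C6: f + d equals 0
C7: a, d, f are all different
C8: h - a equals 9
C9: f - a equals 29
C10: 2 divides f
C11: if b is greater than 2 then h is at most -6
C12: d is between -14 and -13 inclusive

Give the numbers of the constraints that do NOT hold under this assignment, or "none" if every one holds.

Violated: 4, 5, 8.

C1: b * a = 5 * (-15) = -75  ✔
C2: d^2 + h^2 = (-14)^2 + (-7)^2 = 196 + 49 = 245  ✔
C3: b = 5, a = -15; 5 ≥ -15  ✔
C4: h = -7, but -7 is required to differ  ✘
C5: f + d = 14 + (-14) = 0; 0 < 1, bound 1 not met  ✘
C6: f + d = 14 + (-14) = 0  ✔
C7: values -15, -14, 14 are pairwise distinct  ✔
C8: h - a = -7 - (-15) = 8, not 9  ✘
C9: f - a = 14 - (-15) = 29  ✔
C10: 14 / 2 = 7, so 2 divides 14  ✔
C11: b = 5 > 2, so we need h ≤ -6; h = -7 ≤ -6  ✔
C12: d = -14 lies in [-14, -13]  ✔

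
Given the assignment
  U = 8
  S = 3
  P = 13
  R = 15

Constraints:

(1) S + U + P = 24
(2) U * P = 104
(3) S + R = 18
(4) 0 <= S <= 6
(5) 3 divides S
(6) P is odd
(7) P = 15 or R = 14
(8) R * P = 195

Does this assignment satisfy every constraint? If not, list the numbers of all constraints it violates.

No — constraint 7 is not satisfied.

(1) S + U + P = 3 + 8 + 13 = 24  ✔
(2) U * P = 8 * 13 = 104  ✔
(3) S + R = 3 + 15 = 18  ✔
(4) S = 3 lies in [0, 6]  ✔
(5) 3 / 3 = 1, so 3 divides 3  ✔
(6) P = 13 is odd  ✔
(7) P = 13 ≠ 15 and R = 15 ≠ 14; both disjuncts false  ✘
(8) R * P = 15 * 13 = 195  ✔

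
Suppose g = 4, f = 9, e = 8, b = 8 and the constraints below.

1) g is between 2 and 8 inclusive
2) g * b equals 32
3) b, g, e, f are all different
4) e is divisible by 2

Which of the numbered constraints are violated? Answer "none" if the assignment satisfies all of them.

Violated: 3.

1) g = 4 lies in [2, 8]  ✓
2) g * b = 4 * 8 = 32  ✓
3) b = e = 8, not all different  ✗
4) 8 / 2 = 4, so 2 divides 8  ✓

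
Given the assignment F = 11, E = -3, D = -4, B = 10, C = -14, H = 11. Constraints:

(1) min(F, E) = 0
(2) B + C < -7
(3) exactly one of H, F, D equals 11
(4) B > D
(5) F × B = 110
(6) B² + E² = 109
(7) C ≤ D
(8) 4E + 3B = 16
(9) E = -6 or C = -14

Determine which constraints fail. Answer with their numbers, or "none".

(1) min(11, -3) = -3, not 0 — violated.
(2) B + C = 10 + (-14) = -4; -4 ≥ -7, bound -7 not met — violated.
(3) H=11, F=11, D=-4; 2 of them equal 11, not exactly one — violated.
(4) B = 10, D = -4; 10 > -4 — OK.
(5) F × B = 11 × 10 = 110 — OK.
(6) B² + E² = 10² + (-3)² = 100 + 9 = 109 — OK.
(7) C = -14, D = -4; -14 ≤ -4 — OK.
(8) 4E + 3B = 4(-3) + 3(10) = 18, not 16 — violated.
(9) E = -3 ≠ -6, but C = -14 = -14 (second disjunct) — OK.

No — constraints 1, 2, 3, 8 are not satisfied.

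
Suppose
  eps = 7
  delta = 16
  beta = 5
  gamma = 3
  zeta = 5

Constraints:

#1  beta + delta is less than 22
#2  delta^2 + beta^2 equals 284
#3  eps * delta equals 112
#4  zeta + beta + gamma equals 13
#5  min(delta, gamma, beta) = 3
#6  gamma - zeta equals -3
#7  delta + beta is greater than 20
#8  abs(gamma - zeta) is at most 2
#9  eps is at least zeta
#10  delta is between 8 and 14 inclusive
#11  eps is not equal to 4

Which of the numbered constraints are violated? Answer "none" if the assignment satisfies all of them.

#1 beta + delta = 5 + 16 = 21; 21 < 22 — satisfied.
#2 delta^2 + beta^2 = 16^2 + 5^2 = 256 + 25 = 281, not 284 — violated.
#3 eps * delta = 7 * 16 = 112 — satisfied.
#4 zeta + beta + gamma = 5 + 5 + 3 = 13 — satisfied.
#5 min(16, 3, 5) = 3 — satisfied.
#6 gamma - zeta = 3 - 5 = -2, not -3 — violated.
#7 delta + beta = 16 + 5 = 21; 21 > 20 — satisfied.
#8 abs(3 - 5) = 2; 2 ≤ 2 — satisfied.
#9 eps = 7, zeta = 5; 7 ≥ 5 — satisfied.
#10 delta = 16 is outside [8, 14] — violated.
#11 eps = 7, and 7 ≠ 4 — satisfied.

Constraints 2, 6, and 10 do not hold.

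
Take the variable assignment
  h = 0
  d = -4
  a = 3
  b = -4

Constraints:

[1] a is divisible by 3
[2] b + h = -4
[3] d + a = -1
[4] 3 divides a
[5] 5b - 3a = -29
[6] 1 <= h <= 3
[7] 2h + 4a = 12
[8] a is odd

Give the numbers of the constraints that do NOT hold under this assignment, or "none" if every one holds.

[1] 3 / 3 = 1, so 3 divides 3 — holds.
[2] b + h = -4 + 0 = -4 — holds.
[3] d + a = -4 + 3 = -1 — holds.
[4] 3 / 3 = 1, so 3 divides 3 — holds.
[5] 5b - 3a = 5(-4) - 3(3) = -29 — holds.
[6] h = 0 is outside [1, 3] — fails.
[7] 2h + 4a = 2(0) + 4(3) = 12 — holds.
[8] a = 3 is odd — holds.

Constraint 6 is violated.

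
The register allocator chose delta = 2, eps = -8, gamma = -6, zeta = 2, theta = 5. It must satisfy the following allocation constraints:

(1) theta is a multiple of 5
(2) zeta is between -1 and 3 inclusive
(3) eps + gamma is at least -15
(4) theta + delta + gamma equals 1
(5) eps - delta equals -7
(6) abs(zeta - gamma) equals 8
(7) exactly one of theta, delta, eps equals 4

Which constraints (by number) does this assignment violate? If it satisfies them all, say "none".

No — constraints 5, 7 are not satisfied.

(1) 5 / 5 = 1, so 5 divides 5  yes
(2) zeta = 2 lies in [-1, 3]  yes
(3) eps + gamma = -8 + (-6) = -14; -14 ≥ -15  yes
(4) theta + delta + gamma = 5 + 2 + (-6) = 1  yes
(5) eps - delta = -8 - 2 = -10, not -7  no
(6) abs(2 - (-6)) = 8  yes
(7) theta=5, delta=2, eps=-8; 0 of them equal 4, not exactly one  no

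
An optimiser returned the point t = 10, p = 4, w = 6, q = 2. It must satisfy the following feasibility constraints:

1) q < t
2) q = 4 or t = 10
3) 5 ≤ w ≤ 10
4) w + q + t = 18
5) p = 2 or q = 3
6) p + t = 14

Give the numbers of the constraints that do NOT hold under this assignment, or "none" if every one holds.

Constraint 5 is violated.

1) q = 2, t = 10; 2 < 10 — OK.
2) q = 2 ≠ 4, but t = 10 = 10 (second disjunct) — OK.
3) w = 6 lies in [5, 10] — OK.
4) w + q + t = 6 + 2 + 10 = 18 — OK.
5) p = 4 ≠ 2 and q = 2 ≠ 3; both disjuncts false — violated.
6) p + t = 4 + 10 = 14 — OK.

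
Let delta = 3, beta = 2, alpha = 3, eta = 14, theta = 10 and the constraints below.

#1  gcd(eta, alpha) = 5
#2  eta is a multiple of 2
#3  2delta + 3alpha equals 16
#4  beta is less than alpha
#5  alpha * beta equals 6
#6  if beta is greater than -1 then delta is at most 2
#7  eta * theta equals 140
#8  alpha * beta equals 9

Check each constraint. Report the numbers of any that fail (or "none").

#1 gcd(14, 3) = 1, not 5  FAIL
#2 14 / 2 = 7, so 2 divides 14  OK
#3 2delta + 3alpha = 2(3) + 3(3) = 15, not 16  FAIL
#4 beta = 2, alpha = 3; 2 < 3  OK
#5 alpha * beta = 3 * 2 = 6  OK
#6 beta = 2 > -1, so we need delta ≤ 2; but delta = 3 > 2  FAIL
#7 eta * theta = 14 * 10 = 140  OK
#8 alpha * beta = 3 * 2 = 6, not 9  FAIL

The assignment fails constraints 1, 3, 6, and 8.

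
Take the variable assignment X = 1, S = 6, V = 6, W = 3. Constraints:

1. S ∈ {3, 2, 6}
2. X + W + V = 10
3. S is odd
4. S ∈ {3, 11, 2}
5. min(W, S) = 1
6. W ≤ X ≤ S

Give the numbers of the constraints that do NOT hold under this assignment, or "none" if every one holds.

1. S = 6 is in {3, 2, 6}  holds
2. X + W + V = 1 + 3 + 6 = 10  holds
3. S = 6 is even  fails
4. S = 6 is not in {3, 11, 2}  fails
5. min(3, 6) = 3, not 1  fails
6. values 3, 1, 6; W = 3 is not ≤ X = 1  fails

Constraints 3, 4, 5, and 6 do not hold.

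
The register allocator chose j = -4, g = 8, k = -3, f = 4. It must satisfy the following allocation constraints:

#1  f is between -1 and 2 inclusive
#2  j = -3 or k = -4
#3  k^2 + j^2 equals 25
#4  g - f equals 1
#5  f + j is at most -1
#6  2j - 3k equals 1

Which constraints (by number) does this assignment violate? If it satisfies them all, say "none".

Constraints 1, 2, 4, and 5 do not hold.

#1 f = 4 is outside [-1, 2] — violated.
#2 j = -4 ≠ -3 and k = -3 ≠ -4; both disjuncts false — violated.
#3 k^2 + j^2 = (-3)^2 + (-4)^2 = 9 + 16 = 25 — satisfied.
#4 g - f = 8 - 4 = 4, not 1 — violated.
#5 f + j = 4 + (-4) = 0; 0 > -1, bound -1 not met — violated.
#6 2j - 3k = 2(-4) - 3(-3) = 1 — satisfied.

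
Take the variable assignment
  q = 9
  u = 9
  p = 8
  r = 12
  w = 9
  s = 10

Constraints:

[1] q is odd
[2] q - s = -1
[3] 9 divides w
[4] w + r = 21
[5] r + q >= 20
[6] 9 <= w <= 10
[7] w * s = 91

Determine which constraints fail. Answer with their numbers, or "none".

[1] q = 9 is odd  true
[2] q - s = 9 - 10 = -1  true
[3] 9 / 9 = 1, so 9 divides 9  true
[4] w + r = 9 + 12 = 21  true
[5] r + q = 12 + 9 = 21; 21 ≥ 20  true
[6] w = 9 lies in [9, 10]  true
[7] w * s = 9 * 10 = 90, not 91  false

Violated: 7.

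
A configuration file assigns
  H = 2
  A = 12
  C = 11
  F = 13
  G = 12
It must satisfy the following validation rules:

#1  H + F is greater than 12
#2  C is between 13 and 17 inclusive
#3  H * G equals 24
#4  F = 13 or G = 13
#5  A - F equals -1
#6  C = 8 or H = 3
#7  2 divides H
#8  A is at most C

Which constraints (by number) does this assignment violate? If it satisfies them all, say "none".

Violated: 2, 6, and 8.

#1 H + F = 2 + 13 = 15; 15 > 12 — holds.
#2 C = 11 is outside [13, 17] — fails.
#3 H * G = 2 * 12 = 24 — holds.
#4 F = 13 = 13 (first disjunct) — holds.
#5 A - F = 12 - 13 = -1 — holds.
#6 C = 11 ≠ 8 and H = 2 ≠ 3; both disjuncts false — fails.
#7 2 / 2 = 1, so 2 divides 2 — holds.
#8 A = 12, C = 11; 12 > 11 (want ≤) — fails.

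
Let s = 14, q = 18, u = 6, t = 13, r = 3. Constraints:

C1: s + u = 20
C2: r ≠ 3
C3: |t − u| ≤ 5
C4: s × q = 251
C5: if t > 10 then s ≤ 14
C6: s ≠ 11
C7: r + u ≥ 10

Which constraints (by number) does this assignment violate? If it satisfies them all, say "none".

No — constraints 2, 3, 4, 7 are not satisfied.

C1: s + u = 14 + 6 = 20  holds
C2: r = 3, but 3 is required to differ  fails
C3: |13 − 6| = 7; 7 > 5, exceeds bound 5  fails
C4: s × q = 14 × 18 = 252, not 251  fails
C5: t = 13 > 10, so we need s ≤ 14; s = 14 ≤ 14  holds
C6: s = 14, and 14 ≠ 11  holds
C7: r + u = 3 + 6 = 9; 9 < 10, bound 10 not met  fails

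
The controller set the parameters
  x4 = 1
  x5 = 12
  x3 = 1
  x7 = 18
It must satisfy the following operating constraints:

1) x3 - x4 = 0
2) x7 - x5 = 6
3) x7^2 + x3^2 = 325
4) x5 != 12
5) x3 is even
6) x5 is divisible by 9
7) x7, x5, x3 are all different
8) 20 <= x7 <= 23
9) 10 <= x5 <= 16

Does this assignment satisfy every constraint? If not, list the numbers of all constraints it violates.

The assignment fails constraints 4, 5, 6, 8.

1) x3 - x4 = 1 - 1 = 0  yes
2) x7 - x5 = 18 - 12 = 6  yes
3) x7^2 + x3^2 = 18^2 + 1^2 = 324 + 1 = 325  yes
4) x5 = 12, but 12 is required to differ  no
5) x3 = 1 is odd  no
6) 12 = 9*1 + 3, so 9 does not divide 12  no
7) values 18, 12, 1 are pairwise distinct  yes
8) x7 = 18 is outside [20, 23]  no
9) x5 = 12 lies in [10, 16]  yes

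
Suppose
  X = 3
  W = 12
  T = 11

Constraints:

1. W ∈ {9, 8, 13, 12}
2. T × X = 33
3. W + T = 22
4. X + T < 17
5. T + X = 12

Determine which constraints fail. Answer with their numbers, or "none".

1. W = 12 is in {9, 8, 13, 12} — holds.
2. T × X = 11 × 3 = 33 — holds.
3. W + T = 12 + 11 = 23, not 22 — fails.
4. X + T = 3 + 11 = 14; 14 < 17 — holds.
5. T + X = 11 + 3 = 14, not 12 — fails.

Violated: 3 and 5.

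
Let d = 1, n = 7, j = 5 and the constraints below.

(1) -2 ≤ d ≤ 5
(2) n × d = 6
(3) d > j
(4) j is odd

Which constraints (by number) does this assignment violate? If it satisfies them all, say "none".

Violated: 2 and 3.

(1) d = 1 lies in [-2, 5] — OK.
(2) n × d = 7 × 1 = 7, not 6 — violated.
(3) d = 1, j = 5; 1 ≤ 5 (want >) — violated.
(4) j = 5 is odd — OK.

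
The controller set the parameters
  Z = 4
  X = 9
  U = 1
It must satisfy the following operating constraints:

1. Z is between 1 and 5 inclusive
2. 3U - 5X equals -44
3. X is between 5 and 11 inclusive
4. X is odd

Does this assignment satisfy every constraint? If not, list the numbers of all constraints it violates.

Constraint 2 is violated.

1. Z = 4 lies in [1, 5] — satisfied.
2. 3U - 5X = 3(1) - 5(9) = -42, not -44 — violated.
3. X = 9 lies in [5, 11] — satisfied.
4. X = 9 is odd — satisfied.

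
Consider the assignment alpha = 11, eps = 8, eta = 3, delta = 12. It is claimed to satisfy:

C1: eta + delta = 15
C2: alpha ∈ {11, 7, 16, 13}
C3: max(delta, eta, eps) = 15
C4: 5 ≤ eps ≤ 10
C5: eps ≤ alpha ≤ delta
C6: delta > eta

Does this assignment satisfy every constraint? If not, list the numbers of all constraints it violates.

C1: eta + delta = 3 + 12 = 15  ✓
C2: alpha = 11 is in {11, 7, 16, 13}  ✓
C3: max(12, 3, 8) = 12, not 15  ✗
C4: eps = 8 lies in [5, 10]  ✓
C5: values 8 ≤ 11 ≤ 12  ✓
C6: delta = 12, eta = 3; 12 > 3  ✓

No — constraint 3 is not satisfied.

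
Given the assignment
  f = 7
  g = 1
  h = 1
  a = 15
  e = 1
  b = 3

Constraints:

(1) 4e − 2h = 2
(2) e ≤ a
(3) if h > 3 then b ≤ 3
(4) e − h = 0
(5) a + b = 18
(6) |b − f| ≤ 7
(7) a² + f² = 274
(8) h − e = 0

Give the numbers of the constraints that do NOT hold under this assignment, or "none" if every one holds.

No violations.

(1) 4e − 2h = 4(1) − 2(1) = 2  true
(2) e = 1, a = 15; 1 ≤ 15  true
(3) h = 1, not > 3; antecedent false, conditional vacuously true  true
(4) e − h = 1 − 1 = 0  true
(5) a + b = 15 + 3 = 18  true
(6) |3 − 7| = 4; 4 ≤ 7  true
(7) a² + f² = 15² + 7² = 225 + 49 = 274  true
(8) h − e = 1 − 1 = 0  true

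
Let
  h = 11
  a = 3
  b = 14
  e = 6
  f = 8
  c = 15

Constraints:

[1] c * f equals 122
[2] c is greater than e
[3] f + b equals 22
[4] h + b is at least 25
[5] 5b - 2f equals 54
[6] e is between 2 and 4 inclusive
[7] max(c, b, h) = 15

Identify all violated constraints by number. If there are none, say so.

Violated: 1 and 6.

[1] c * f = 15 * 8 = 120, not 122  no
[2] c = 15, e = 6; 15 > 6  yes
[3] f + b = 8 + 14 = 22  yes
[4] h + b = 11 + 14 = 25; 25 ≥ 25  yes
[5] 5b - 2f = 5(14) - 2(8) = 54  yes
[6] e = 6 is outside [2, 4]  no
[7] max(15, 14, 11) = 15  yes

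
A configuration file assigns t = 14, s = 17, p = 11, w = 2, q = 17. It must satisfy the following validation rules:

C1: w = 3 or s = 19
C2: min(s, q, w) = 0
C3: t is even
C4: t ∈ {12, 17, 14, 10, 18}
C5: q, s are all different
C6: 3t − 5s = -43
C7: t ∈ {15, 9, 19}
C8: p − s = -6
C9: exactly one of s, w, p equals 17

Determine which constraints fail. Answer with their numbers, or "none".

Constraints 1, 2, 5, 7 do not hold.

C1: w = 2 ≠ 3 and s = 17 ≠ 19; both disjuncts false  ✘
C2: min(17, 17, 2) = 2, not 0  ✘
C3: t = 14 is even  ✔
C4: t = 14 is in {12, 17, 14, 10, 18}  ✔
C5: q = s = 17, not all different  ✘
C6: 3t − 5s = 3(14) − 5(17) = -43  ✔
C7: t = 14 is not in {15, 9, 19}  ✘
C8: p − s = 11 − 17 = -6  ✔
C9: s=17, w=2, p=11; 1 of them equals 17  ✔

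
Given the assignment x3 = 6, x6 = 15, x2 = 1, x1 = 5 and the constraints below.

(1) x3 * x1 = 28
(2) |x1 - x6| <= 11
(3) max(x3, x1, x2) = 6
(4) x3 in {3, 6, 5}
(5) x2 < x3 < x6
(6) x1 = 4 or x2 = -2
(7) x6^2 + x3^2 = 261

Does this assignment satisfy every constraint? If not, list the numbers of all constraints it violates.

Constraints 1 and 6 do not hold.

(1) x3 * x1 = 6 * 5 = 30, not 28 — violated.
(2) |5 - 15| = 10; 10 ≤ 11 — OK.
(3) max(6, 5, 1) = 6 — OK.
(4) x3 = 6 is in {3, 6, 5} — OK.
(5) values 1 < 6 < 15 — OK.
(6) x1 = 5 ≠ 4 and x2 = 1 ≠ -2; both disjuncts false — violated.
(7) x6^2 + x3^2 = 15^2 + 6^2 = 225 + 36 = 261 — OK.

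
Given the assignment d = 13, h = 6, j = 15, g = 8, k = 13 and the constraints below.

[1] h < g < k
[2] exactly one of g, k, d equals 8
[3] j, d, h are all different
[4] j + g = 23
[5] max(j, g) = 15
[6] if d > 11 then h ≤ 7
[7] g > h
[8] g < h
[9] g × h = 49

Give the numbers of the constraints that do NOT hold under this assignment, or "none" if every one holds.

Constraints 8 and 9 do not hold.

[1] values 6 < 8 < 13  true
[2] g=8, k=13, d=13; 1 of them equals 8  true
[3] values 15, 13, 6 are pairwise distinct  true
[4] j + g = 15 + 8 = 23  true
[5] max(15, 8) = 15  true
[6] d = 13 > 11, so we need h ≤ 7; h = 6 ≤ 7  true
[7] g = 8, h = 6; 8 > 6  true
[8] g = 8, h = 6; 8 ≥ 6 (want <)  false
[9] g × h = 8 × 6 = 48, not 49  false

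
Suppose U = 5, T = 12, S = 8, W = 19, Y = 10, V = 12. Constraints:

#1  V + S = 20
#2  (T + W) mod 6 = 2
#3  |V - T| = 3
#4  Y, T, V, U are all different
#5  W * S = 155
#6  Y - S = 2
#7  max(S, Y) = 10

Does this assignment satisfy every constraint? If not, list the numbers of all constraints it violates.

No — constraints 2, 3, 4, and 5 are not satisfied.

#1 V + S = 12 + 8 = 20 — holds.
#2 T + W = 31; 31 mod 6 = 1, not 2 — fails.
#3 |12 - 12| = 0, not 3 — fails.
#4 T = V = 12, not all different — fails.
#5 W * S = 19 * 8 = 152, not 155 — fails.
#6 Y - S = 10 - 8 = 2 — holds.
#7 max(8, 10) = 10 — holds.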